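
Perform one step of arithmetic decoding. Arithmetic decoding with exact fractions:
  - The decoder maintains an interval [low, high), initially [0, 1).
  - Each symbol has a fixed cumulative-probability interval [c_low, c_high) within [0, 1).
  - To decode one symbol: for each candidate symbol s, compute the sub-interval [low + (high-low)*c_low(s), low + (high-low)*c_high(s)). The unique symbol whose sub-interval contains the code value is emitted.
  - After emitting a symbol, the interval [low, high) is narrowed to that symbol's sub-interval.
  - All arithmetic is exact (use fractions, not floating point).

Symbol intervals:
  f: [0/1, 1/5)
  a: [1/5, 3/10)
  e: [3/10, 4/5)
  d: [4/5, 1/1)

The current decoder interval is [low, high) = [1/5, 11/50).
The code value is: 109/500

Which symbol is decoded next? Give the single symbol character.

Interval width = high − low = 11/50 − 1/5 = 1/50
Scaled code = (code − low) / width = (109/500 − 1/5) / 1/50 = 9/10
  f: [0/1, 1/5) 
  a: [1/5, 3/10) 
  e: [3/10, 4/5) 
  d: [4/5, 1/1) ← scaled code falls here ✓

Answer: d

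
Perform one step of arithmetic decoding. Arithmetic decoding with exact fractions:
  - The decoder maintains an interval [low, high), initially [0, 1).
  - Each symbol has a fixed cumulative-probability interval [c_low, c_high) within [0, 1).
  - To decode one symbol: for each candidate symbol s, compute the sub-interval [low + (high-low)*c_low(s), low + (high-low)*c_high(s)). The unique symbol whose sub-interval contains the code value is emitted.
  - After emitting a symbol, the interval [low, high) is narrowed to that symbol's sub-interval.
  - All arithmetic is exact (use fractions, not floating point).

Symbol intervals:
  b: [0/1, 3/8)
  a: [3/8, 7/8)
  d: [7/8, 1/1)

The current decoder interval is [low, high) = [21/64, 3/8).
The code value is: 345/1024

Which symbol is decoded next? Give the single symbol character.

Answer: b

Derivation:
Interval width = high − low = 3/8 − 21/64 = 3/64
Scaled code = (code − low) / width = (345/1024 − 21/64) / 3/64 = 3/16
  b: [0/1, 3/8) ← scaled code falls here ✓
  a: [3/8, 7/8) 
  d: [7/8, 1/1) 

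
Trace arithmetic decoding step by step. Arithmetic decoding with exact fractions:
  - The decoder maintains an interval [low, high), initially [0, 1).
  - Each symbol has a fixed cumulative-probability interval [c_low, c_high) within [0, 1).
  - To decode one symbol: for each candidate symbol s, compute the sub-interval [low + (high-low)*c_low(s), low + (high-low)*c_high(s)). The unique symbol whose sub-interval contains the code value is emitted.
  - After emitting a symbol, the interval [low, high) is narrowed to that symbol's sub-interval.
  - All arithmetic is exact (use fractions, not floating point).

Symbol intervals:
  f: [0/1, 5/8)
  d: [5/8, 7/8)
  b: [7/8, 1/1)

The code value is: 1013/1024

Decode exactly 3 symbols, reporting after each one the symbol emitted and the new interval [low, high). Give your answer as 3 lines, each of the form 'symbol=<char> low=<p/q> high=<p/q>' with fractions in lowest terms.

Step 1: interval [0/1, 1/1), width = 1/1 - 0/1 = 1/1
  'f': [0/1 + 1/1*0/1, 0/1 + 1/1*5/8) = [0/1, 5/8)
  'd': [0/1 + 1/1*5/8, 0/1 + 1/1*7/8) = [5/8, 7/8)
  'b': [0/1 + 1/1*7/8, 0/1 + 1/1*1/1) = [7/8, 1/1) <- contains code 1013/1024
  emit 'b', narrow to [7/8, 1/1)
Step 2: interval [7/8, 1/1), width = 1/1 - 7/8 = 1/8
  'f': [7/8 + 1/8*0/1, 7/8 + 1/8*5/8) = [7/8, 61/64)
  'd': [7/8 + 1/8*5/8, 7/8 + 1/8*7/8) = [61/64, 63/64)
  'b': [7/8 + 1/8*7/8, 7/8 + 1/8*1/1) = [63/64, 1/1) <- contains code 1013/1024
  emit 'b', narrow to [63/64, 1/1)
Step 3: interval [63/64, 1/1), width = 1/1 - 63/64 = 1/64
  'f': [63/64 + 1/64*0/1, 63/64 + 1/64*5/8) = [63/64, 509/512) <- contains code 1013/1024
  'd': [63/64 + 1/64*5/8, 63/64 + 1/64*7/8) = [509/512, 511/512)
  'b': [63/64 + 1/64*7/8, 63/64 + 1/64*1/1) = [511/512, 1/1)
  emit 'f', narrow to [63/64, 509/512)

Answer: symbol=b low=7/8 high=1/1
symbol=b low=63/64 high=1/1
symbol=f low=63/64 high=509/512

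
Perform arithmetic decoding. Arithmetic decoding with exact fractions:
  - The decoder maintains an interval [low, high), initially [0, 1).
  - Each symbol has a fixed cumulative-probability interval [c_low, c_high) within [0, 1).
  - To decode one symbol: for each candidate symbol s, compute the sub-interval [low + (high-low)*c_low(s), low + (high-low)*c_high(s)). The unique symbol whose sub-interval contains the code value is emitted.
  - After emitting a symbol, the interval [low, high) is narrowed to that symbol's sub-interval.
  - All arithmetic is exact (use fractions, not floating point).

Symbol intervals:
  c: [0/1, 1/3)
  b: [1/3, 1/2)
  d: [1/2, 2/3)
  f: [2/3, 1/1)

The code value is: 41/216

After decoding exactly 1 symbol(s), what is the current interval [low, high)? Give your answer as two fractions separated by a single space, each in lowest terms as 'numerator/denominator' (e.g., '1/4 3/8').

Step 1: interval [0/1, 1/1), width = 1/1 - 0/1 = 1/1
  'c': [0/1 + 1/1*0/1, 0/1 + 1/1*1/3) = [0/1, 1/3) <- contains code 41/216
  'b': [0/1 + 1/1*1/3, 0/1 + 1/1*1/2) = [1/3, 1/2)
  'd': [0/1 + 1/1*1/2, 0/1 + 1/1*2/3) = [1/2, 2/3)
  'f': [0/1 + 1/1*2/3, 0/1 + 1/1*1/1) = [2/3, 1/1)
  emit 'c', narrow to [0/1, 1/3)

Answer: 0/1 1/3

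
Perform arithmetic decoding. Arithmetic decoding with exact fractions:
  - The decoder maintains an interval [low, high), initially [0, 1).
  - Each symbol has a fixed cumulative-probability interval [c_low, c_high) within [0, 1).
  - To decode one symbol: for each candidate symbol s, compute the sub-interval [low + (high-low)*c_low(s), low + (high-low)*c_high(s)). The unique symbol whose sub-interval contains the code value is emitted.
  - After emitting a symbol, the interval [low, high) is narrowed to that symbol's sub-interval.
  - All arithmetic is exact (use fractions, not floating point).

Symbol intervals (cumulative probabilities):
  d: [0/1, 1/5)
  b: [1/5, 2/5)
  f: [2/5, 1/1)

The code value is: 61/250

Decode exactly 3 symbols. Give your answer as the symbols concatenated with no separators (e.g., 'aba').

Step 1: interval [0/1, 1/1), width = 1/1 - 0/1 = 1/1
  'd': [0/1 + 1/1*0/1, 0/1 + 1/1*1/5) = [0/1, 1/5)
  'b': [0/1 + 1/1*1/5, 0/1 + 1/1*2/5) = [1/5, 2/5) <- contains code 61/250
  'f': [0/1 + 1/1*2/5, 0/1 + 1/1*1/1) = [2/5, 1/1)
  emit 'b', narrow to [1/5, 2/5)
Step 2: interval [1/5, 2/5), width = 2/5 - 1/5 = 1/5
  'd': [1/5 + 1/5*0/1, 1/5 + 1/5*1/5) = [1/5, 6/25)
  'b': [1/5 + 1/5*1/5, 1/5 + 1/5*2/5) = [6/25, 7/25) <- contains code 61/250
  'f': [1/5 + 1/5*2/5, 1/5 + 1/5*1/1) = [7/25, 2/5)
  emit 'b', narrow to [6/25, 7/25)
Step 3: interval [6/25, 7/25), width = 7/25 - 6/25 = 1/25
  'd': [6/25 + 1/25*0/1, 6/25 + 1/25*1/5) = [6/25, 31/125) <- contains code 61/250
  'b': [6/25 + 1/25*1/5, 6/25 + 1/25*2/5) = [31/125, 32/125)
  'f': [6/25 + 1/25*2/5, 6/25 + 1/25*1/1) = [32/125, 7/25)
  emit 'd', narrow to [6/25, 31/125)

Answer: bbd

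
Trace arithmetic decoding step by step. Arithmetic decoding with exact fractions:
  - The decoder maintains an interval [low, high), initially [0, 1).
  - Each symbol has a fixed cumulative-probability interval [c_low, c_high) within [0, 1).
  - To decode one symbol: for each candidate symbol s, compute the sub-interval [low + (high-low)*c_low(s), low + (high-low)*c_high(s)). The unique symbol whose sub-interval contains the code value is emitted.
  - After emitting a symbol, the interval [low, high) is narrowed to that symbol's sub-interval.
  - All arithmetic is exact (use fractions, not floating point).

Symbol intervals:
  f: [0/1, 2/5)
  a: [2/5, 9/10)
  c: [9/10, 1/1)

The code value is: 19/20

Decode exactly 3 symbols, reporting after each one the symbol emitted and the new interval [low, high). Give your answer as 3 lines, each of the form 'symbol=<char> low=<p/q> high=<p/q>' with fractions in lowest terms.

Answer: symbol=c low=9/10 high=1/1
symbol=a low=47/50 high=99/100
symbol=f low=47/50 high=24/25

Derivation:
Step 1: interval [0/1, 1/1), width = 1/1 - 0/1 = 1/1
  'f': [0/1 + 1/1*0/1, 0/1 + 1/1*2/5) = [0/1, 2/5)
  'a': [0/1 + 1/1*2/5, 0/1 + 1/1*9/10) = [2/5, 9/10)
  'c': [0/1 + 1/1*9/10, 0/1 + 1/1*1/1) = [9/10, 1/1) <- contains code 19/20
  emit 'c', narrow to [9/10, 1/1)
Step 2: interval [9/10, 1/1), width = 1/1 - 9/10 = 1/10
  'f': [9/10 + 1/10*0/1, 9/10 + 1/10*2/5) = [9/10, 47/50)
  'a': [9/10 + 1/10*2/5, 9/10 + 1/10*9/10) = [47/50, 99/100) <- contains code 19/20
  'c': [9/10 + 1/10*9/10, 9/10 + 1/10*1/1) = [99/100, 1/1)
  emit 'a', narrow to [47/50, 99/100)
Step 3: interval [47/50, 99/100), width = 99/100 - 47/50 = 1/20
  'f': [47/50 + 1/20*0/1, 47/50 + 1/20*2/5) = [47/50, 24/25) <- contains code 19/20
  'a': [47/50 + 1/20*2/5, 47/50 + 1/20*9/10) = [24/25, 197/200)
  'c': [47/50 + 1/20*9/10, 47/50 + 1/20*1/1) = [197/200, 99/100)
  emit 'f', narrow to [47/50, 24/25)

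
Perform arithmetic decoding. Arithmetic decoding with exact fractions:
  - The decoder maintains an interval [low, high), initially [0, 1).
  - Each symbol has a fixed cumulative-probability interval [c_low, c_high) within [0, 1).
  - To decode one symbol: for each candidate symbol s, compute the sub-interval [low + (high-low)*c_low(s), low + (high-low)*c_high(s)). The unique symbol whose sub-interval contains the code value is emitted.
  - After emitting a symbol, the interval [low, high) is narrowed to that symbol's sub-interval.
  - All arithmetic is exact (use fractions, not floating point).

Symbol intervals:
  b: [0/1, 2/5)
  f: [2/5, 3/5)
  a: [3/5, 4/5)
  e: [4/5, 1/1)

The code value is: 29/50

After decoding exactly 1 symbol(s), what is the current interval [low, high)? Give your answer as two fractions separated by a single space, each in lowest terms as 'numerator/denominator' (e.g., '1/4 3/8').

Step 1: interval [0/1, 1/1), width = 1/1 - 0/1 = 1/1
  'b': [0/1 + 1/1*0/1, 0/1 + 1/1*2/5) = [0/1, 2/5)
  'f': [0/1 + 1/1*2/5, 0/1 + 1/1*3/5) = [2/5, 3/5) <- contains code 29/50
  'a': [0/1 + 1/1*3/5, 0/1 + 1/1*4/5) = [3/5, 4/5)
  'e': [0/1 + 1/1*4/5, 0/1 + 1/1*1/1) = [4/5, 1/1)
  emit 'f', narrow to [2/5, 3/5)

Answer: 2/5 3/5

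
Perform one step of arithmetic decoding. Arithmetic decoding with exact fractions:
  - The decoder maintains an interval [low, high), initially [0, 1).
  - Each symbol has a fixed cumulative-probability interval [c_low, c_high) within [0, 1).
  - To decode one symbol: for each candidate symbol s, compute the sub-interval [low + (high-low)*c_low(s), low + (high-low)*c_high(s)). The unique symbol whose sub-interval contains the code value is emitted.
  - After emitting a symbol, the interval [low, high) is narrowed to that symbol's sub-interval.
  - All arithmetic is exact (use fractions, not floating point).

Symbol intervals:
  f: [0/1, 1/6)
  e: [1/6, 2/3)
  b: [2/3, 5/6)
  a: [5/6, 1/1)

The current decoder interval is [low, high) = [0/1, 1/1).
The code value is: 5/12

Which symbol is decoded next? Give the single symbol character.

Answer: e

Derivation:
Interval width = high − low = 1/1 − 0/1 = 1/1
Scaled code = (code − low) / width = (5/12 − 0/1) / 1/1 = 5/12
  f: [0/1, 1/6) 
  e: [1/6, 2/3) ← scaled code falls here ✓
  b: [2/3, 5/6) 
  a: [5/6, 1/1) 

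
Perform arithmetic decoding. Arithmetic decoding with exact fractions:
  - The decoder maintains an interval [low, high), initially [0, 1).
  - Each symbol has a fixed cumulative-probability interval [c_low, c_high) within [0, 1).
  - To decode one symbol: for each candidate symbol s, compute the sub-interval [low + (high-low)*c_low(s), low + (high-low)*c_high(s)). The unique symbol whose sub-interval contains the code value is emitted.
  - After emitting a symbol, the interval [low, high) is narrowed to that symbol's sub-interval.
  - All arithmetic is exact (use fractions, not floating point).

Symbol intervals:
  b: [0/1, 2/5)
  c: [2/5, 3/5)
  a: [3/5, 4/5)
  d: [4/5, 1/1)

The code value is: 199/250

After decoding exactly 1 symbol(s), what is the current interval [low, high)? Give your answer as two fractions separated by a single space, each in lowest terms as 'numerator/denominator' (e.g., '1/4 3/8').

Answer: 3/5 4/5

Derivation:
Step 1: interval [0/1, 1/1), width = 1/1 - 0/1 = 1/1
  'b': [0/1 + 1/1*0/1, 0/1 + 1/1*2/5) = [0/1, 2/5)
  'c': [0/1 + 1/1*2/5, 0/1 + 1/1*3/5) = [2/5, 3/5)
  'a': [0/1 + 1/1*3/5, 0/1 + 1/1*4/5) = [3/5, 4/5) <- contains code 199/250
  'd': [0/1 + 1/1*4/5, 0/1 + 1/1*1/1) = [4/5, 1/1)
  emit 'a', narrow to [3/5, 4/5)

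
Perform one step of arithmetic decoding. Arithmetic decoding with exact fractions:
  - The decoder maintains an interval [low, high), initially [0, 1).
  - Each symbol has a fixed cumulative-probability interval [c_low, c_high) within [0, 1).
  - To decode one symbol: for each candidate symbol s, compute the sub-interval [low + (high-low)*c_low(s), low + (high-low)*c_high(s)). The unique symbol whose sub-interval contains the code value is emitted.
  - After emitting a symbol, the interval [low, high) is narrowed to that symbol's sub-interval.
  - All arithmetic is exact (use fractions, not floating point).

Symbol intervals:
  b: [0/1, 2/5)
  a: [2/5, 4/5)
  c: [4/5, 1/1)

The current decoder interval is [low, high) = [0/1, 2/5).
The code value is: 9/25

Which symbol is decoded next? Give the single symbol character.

Answer: c

Derivation:
Interval width = high − low = 2/5 − 0/1 = 2/5
Scaled code = (code − low) / width = (9/25 − 0/1) / 2/5 = 9/10
  b: [0/1, 2/5) 
  a: [2/5, 4/5) 
  c: [4/5, 1/1) ← scaled code falls here ✓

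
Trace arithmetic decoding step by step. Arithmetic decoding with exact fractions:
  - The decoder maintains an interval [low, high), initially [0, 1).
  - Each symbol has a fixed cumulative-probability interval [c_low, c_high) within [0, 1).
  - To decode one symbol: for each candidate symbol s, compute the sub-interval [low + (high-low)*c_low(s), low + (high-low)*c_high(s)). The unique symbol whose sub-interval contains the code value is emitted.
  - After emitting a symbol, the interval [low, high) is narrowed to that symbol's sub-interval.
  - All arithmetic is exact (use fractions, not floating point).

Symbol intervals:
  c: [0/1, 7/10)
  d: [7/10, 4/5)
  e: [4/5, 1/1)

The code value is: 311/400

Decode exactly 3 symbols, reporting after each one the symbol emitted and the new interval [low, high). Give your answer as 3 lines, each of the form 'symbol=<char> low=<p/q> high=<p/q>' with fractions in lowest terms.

Step 1: interval [0/1, 1/1), width = 1/1 - 0/1 = 1/1
  'c': [0/1 + 1/1*0/1, 0/1 + 1/1*7/10) = [0/1, 7/10)
  'd': [0/1 + 1/1*7/10, 0/1 + 1/1*4/5) = [7/10, 4/5) <- contains code 311/400
  'e': [0/1 + 1/1*4/5, 0/1 + 1/1*1/1) = [4/5, 1/1)
  emit 'd', narrow to [7/10, 4/5)
Step 2: interval [7/10, 4/5), width = 4/5 - 7/10 = 1/10
  'c': [7/10 + 1/10*0/1, 7/10 + 1/10*7/10) = [7/10, 77/100)
  'd': [7/10 + 1/10*7/10, 7/10 + 1/10*4/5) = [77/100, 39/50) <- contains code 311/400
  'e': [7/10 + 1/10*4/5, 7/10 + 1/10*1/1) = [39/50, 4/5)
  emit 'd', narrow to [77/100, 39/50)
Step 3: interval [77/100, 39/50), width = 39/50 - 77/100 = 1/100
  'c': [77/100 + 1/100*0/1, 77/100 + 1/100*7/10) = [77/100, 777/1000)
  'd': [77/100 + 1/100*7/10, 77/100 + 1/100*4/5) = [777/1000, 389/500) <- contains code 311/400
  'e': [77/100 + 1/100*4/5, 77/100 + 1/100*1/1) = [389/500, 39/50)
  emit 'd', narrow to [777/1000, 389/500)

Answer: symbol=d low=7/10 high=4/5
symbol=d low=77/100 high=39/50
symbol=d low=777/1000 high=389/500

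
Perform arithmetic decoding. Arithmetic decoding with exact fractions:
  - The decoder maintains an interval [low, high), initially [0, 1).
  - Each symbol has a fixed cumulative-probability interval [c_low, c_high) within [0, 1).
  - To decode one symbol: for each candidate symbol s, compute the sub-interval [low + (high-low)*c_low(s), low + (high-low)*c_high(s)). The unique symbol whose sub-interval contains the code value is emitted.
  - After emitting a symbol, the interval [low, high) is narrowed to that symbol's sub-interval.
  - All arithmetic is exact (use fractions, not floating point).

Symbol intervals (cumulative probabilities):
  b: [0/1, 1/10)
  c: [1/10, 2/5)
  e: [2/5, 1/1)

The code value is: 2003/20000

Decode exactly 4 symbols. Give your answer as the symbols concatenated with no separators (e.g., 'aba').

Step 1: interval [0/1, 1/1), width = 1/1 - 0/1 = 1/1
  'b': [0/1 + 1/1*0/1, 0/1 + 1/1*1/10) = [0/1, 1/10)
  'c': [0/1 + 1/1*1/10, 0/1 + 1/1*2/5) = [1/10, 2/5) <- contains code 2003/20000
  'e': [0/1 + 1/1*2/5, 0/1 + 1/1*1/1) = [2/5, 1/1)
  emit 'c', narrow to [1/10, 2/5)
Step 2: interval [1/10, 2/5), width = 2/5 - 1/10 = 3/10
  'b': [1/10 + 3/10*0/1, 1/10 + 3/10*1/10) = [1/10, 13/100) <- contains code 2003/20000
  'c': [1/10 + 3/10*1/10, 1/10 + 3/10*2/5) = [13/100, 11/50)
  'e': [1/10 + 3/10*2/5, 1/10 + 3/10*1/1) = [11/50, 2/5)
  emit 'b', narrow to [1/10, 13/100)
Step 3: interval [1/10, 13/100), width = 13/100 - 1/10 = 3/100
  'b': [1/10 + 3/100*0/1, 1/10 + 3/100*1/10) = [1/10, 103/1000) <- contains code 2003/20000
  'c': [1/10 + 3/100*1/10, 1/10 + 3/100*2/5) = [103/1000, 14/125)
  'e': [1/10 + 3/100*2/5, 1/10 + 3/100*1/1) = [14/125, 13/100)
  emit 'b', narrow to [1/10, 103/1000)
Step 4: interval [1/10, 103/1000), width = 103/1000 - 1/10 = 3/1000
  'b': [1/10 + 3/1000*0/1, 1/10 + 3/1000*1/10) = [1/10, 1003/10000) <- contains code 2003/20000
  'c': [1/10 + 3/1000*1/10, 1/10 + 3/1000*2/5) = [1003/10000, 253/2500)
  'e': [1/10 + 3/1000*2/5, 1/10 + 3/1000*1/1) = [253/2500, 103/1000)
  emit 'b', narrow to [1/10, 1003/10000)

Answer: cbbb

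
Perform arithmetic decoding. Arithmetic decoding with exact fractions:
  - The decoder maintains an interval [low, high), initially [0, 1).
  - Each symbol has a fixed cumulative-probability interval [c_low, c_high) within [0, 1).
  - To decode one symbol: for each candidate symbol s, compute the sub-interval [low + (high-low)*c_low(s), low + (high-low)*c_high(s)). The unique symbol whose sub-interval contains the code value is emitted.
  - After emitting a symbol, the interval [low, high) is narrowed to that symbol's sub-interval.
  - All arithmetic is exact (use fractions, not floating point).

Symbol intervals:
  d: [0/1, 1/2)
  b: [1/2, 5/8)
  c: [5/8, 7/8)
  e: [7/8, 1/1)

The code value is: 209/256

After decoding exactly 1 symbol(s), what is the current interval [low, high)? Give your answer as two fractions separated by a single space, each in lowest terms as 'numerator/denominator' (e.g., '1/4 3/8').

Step 1: interval [0/1, 1/1), width = 1/1 - 0/1 = 1/1
  'd': [0/1 + 1/1*0/1, 0/1 + 1/1*1/2) = [0/1, 1/2)
  'b': [0/1 + 1/1*1/2, 0/1 + 1/1*5/8) = [1/2, 5/8)
  'c': [0/1 + 1/1*5/8, 0/1 + 1/1*7/8) = [5/8, 7/8) <- contains code 209/256
  'e': [0/1 + 1/1*7/8, 0/1 + 1/1*1/1) = [7/8, 1/1)
  emit 'c', narrow to [5/8, 7/8)

Answer: 5/8 7/8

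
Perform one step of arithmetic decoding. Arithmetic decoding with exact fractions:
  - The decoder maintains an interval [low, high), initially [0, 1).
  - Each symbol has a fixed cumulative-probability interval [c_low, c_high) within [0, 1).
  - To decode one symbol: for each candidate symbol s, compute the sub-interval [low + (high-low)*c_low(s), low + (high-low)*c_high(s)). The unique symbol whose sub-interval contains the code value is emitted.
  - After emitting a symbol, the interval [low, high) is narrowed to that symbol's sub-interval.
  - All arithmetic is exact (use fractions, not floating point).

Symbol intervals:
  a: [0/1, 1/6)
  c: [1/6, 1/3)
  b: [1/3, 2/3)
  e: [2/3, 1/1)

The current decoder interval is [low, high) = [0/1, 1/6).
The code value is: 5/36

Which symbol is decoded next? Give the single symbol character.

Interval width = high − low = 1/6 − 0/1 = 1/6
Scaled code = (code − low) / width = (5/36 − 0/1) / 1/6 = 5/6
  a: [0/1, 1/6) 
  c: [1/6, 1/3) 
  b: [1/3, 2/3) 
  e: [2/3, 1/1) ← scaled code falls here ✓

Answer: e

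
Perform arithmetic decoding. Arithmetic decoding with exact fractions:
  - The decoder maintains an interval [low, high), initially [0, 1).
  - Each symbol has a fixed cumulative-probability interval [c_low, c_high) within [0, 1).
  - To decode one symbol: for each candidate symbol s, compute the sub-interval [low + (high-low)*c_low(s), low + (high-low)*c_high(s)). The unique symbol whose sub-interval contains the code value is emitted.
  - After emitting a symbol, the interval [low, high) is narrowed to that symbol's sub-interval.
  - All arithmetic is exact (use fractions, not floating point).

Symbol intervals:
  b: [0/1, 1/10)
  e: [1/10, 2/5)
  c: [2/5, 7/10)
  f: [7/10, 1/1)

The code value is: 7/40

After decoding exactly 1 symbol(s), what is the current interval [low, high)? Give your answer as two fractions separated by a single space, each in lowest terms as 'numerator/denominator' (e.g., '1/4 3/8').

Step 1: interval [0/1, 1/1), width = 1/1 - 0/1 = 1/1
  'b': [0/1 + 1/1*0/1, 0/1 + 1/1*1/10) = [0/1, 1/10)
  'e': [0/1 + 1/1*1/10, 0/1 + 1/1*2/5) = [1/10, 2/5) <- contains code 7/40
  'c': [0/1 + 1/1*2/5, 0/1 + 1/1*7/10) = [2/5, 7/10)
  'f': [0/1 + 1/1*7/10, 0/1 + 1/1*1/1) = [7/10, 1/1)
  emit 'e', narrow to [1/10, 2/5)

Answer: 1/10 2/5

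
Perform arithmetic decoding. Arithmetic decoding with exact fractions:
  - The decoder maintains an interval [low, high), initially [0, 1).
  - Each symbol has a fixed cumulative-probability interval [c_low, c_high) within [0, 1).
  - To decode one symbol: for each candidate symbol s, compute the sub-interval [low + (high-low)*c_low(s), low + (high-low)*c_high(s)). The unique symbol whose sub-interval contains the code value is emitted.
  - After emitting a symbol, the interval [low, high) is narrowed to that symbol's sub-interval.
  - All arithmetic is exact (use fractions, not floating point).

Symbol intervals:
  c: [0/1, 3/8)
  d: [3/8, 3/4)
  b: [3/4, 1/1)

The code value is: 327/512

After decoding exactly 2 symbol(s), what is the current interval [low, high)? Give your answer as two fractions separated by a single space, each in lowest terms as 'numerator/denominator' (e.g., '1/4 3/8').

Step 1: interval [0/1, 1/1), width = 1/1 - 0/1 = 1/1
  'c': [0/1 + 1/1*0/1, 0/1 + 1/1*3/8) = [0/1, 3/8)
  'd': [0/1 + 1/1*3/8, 0/1 + 1/1*3/4) = [3/8, 3/4) <- contains code 327/512
  'b': [0/1 + 1/1*3/4, 0/1 + 1/1*1/1) = [3/4, 1/1)
  emit 'd', narrow to [3/8, 3/4)
Step 2: interval [3/8, 3/4), width = 3/4 - 3/8 = 3/8
  'c': [3/8 + 3/8*0/1, 3/8 + 3/8*3/8) = [3/8, 33/64)
  'd': [3/8 + 3/8*3/8, 3/8 + 3/8*3/4) = [33/64, 21/32) <- contains code 327/512
  'b': [3/8 + 3/8*3/4, 3/8 + 3/8*1/1) = [21/32, 3/4)
  emit 'd', narrow to [33/64, 21/32)

Answer: 33/64 21/32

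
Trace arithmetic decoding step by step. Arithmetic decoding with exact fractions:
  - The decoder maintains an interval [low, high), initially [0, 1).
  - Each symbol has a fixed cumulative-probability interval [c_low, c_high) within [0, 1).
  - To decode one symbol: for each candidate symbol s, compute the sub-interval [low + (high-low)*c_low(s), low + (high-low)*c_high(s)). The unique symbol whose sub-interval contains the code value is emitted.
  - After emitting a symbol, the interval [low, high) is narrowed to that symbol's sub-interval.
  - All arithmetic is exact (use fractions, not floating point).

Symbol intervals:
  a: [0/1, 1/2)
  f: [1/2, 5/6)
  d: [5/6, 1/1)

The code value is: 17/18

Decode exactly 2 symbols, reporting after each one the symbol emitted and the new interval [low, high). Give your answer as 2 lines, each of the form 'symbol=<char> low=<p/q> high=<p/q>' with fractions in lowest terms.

Answer: symbol=d low=5/6 high=1/1
symbol=f low=11/12 high=35/36

Derivation:
Step 1: interval [0/1, 1/1), width = 1/1 - 0/1 = 1/1
  'a': [0/1 + 1/1*0/1, 0/1 + 1/1*1/2) = [0/1, 1/2)
  'f': [0/1 + 1/1*1/2, 0/1 + 1/1*5/6) = [1/2, 5/6)
  'd': [0/1 + 1/1*5/6, 0/1 + 1/1*1/1) = [5/6, 1/1) <- contains code 17/18
  emit 'd', narrow to [5/6, 1/1)
Step 2: interval [5/6, 1/1), width = 1/1 - 5/6 = 1/6
  'a': [5/6 + 1/6*0/1, 5/6 + 1/6*1/2) = [5/6, 11/12)
  'f': [5/6 + 1/6*1/2, 5/6 + 1/6*5/6) = [11/12, 35/36) <- contains code 17/18
  'd': [5/6 + 1/6*5/6, 5/6 + 1/6*1/1) = [35/36, 1/1)
  emit 'f', narrow to [11/12, 35/36)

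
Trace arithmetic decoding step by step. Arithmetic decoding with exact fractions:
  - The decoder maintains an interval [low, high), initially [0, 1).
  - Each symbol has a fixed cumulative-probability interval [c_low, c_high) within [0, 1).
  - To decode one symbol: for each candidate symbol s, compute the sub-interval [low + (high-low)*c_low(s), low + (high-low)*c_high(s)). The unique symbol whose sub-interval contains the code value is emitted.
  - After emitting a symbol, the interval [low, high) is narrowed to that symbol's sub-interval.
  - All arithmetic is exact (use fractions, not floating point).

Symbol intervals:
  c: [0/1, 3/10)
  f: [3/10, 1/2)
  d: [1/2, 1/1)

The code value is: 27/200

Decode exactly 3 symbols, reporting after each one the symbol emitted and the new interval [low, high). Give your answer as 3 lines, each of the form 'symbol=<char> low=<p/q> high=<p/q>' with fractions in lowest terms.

Answer: symbol=c low=0/1 high=3/10
symbol=f low=9/100 high=3/20
symbol=d low=3/25 high=3/20

Derivation:
Step 1: interval [0/1, 1/1), width = 1/1 - 0/1 = 1/1
  'c': [0/1 + 1/1*0/1, 0/1 + 1/1*3/10) = [0/1, 3/10) <- contains code 27/200
  'f': [0/1 + 1/1*3/10, 0/1 + 1/1*1/2) = [3/10, 1/2)
  'd': [0/1 + 1/1*1/2, 0/1 + 1/1*1/1) = [1/2, 1/1)
  emit 'c', narrow to [0/1, 3/10)
Step 2: interval [0/1, 3/10), width = 3/10 - 0/1 = 3/10
  'c': [0/1 + 3/10*0/1, 0/1 + 3/10*3/10) = [0/1, 9/100)
  'f': [0/1 + 3/10*3/10, 0/1 + 3/10*1/2) = [9/100, 3/20) <- contains code 27/200
  'd': [0/1 + 3/10*1/2, 0/1 + 3/10*1/1) = [3/20, 3/10)
  emit 'f', narrow to [9/100, 3/20)
Step 3: interval [9/100, 3/20), width = 3/20 - 9/100 = 3/50
  'c': [9/100 + 3/50*0/1, 9/100 + 3/50*3/10) = [9/100, 27/250)
  'f': [9/100 + 3/50*3/10, 9/100 + 3/50*1/2) = [27/250, 3/25)
  'd': [9/100 + 3/50*1/2, 9/100 + 3/50*1/1) = [3/25, 3/20) <- contains code 27/200
  emit 'd', narrow to [3/25, 3/20)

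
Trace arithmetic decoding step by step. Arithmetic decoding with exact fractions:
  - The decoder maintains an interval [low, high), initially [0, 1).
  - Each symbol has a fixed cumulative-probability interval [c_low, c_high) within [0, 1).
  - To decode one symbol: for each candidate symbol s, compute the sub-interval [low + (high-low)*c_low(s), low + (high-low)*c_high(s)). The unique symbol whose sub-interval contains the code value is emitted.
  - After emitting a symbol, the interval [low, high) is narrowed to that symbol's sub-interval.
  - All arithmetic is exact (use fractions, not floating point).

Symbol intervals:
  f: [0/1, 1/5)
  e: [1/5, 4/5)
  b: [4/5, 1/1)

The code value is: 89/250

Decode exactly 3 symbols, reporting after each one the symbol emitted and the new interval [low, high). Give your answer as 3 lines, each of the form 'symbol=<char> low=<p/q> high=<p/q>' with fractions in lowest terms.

Step 1: interval [0/1, 1/1), width = 1/1 - 0/1 = 1/1
  'f': [0/1 + 1/1*0/1, 0/1 + 1/1*1/5) = [0/1, 1/5)
  'e': [0/1 + 1/1*1/5, 0/1 + 1/1*4/5) = [1/5, 4/5) <- contains code 89/250
  'b': [0/1 + 1/1*4/5, 0/1 + 1/1*1/1) = [4/5, 1/1)
  emit 'e', narrow to [1/5, 4/5)
Step 2: interval [1/5, 4/5), width = 4/5 - 1/5 = 3/5
  'f': [1/5 + 3/5*0/1, 1/5 + 3/5*1/5) = [1/5, 8/25)
  'e': [1/5 + 3/5*1/5, 1/5 + 3/5*4/5) = [8/25, 17/25) <- contains code 89/250
  'b': [1/5 + 3/5*4/5, 1/5 + 3/5*1/1) = [17/25, 4/5)
  emit 'e', narrow to [8/25, 17/25)
Step 3: interval [8/25, 17/25), width = 17/25 - 8/25 = 9/25
  'f': [8/25 + 9/25*0/1, 8/25 + 9/25*1/5) = [8/25, 49/125) <- contains code 89/250
  'e': [8/25 + 9/25*1/5, 8/25 + 9/25*4/5) = [49/125, 76/125)
  'b': [8/25 + 9/25*4/5, 8/25 + 9/25*1/1) = [76/125, 17/25)
  emit 'f', narrow to [8/25, 49/125)

Answer: symbol=e low=1/5 high=4/5
symbol=e low=8/25 high=17/25
symbol=f low=8/25 high=49/125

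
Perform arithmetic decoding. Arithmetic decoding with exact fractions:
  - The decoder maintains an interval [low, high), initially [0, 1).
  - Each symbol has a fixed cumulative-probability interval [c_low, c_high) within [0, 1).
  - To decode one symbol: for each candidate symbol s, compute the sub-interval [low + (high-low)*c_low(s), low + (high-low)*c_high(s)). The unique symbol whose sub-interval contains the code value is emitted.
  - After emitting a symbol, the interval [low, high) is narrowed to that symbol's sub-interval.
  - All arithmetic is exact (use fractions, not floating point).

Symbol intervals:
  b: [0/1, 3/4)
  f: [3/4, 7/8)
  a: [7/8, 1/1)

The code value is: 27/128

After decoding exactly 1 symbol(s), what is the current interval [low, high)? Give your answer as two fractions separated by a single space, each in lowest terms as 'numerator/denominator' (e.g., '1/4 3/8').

Answer: 0/1 3/4

Derivation:
Step 1: interval [0/1, 1/1), width = 1/1 - 0/1 = 1/1
  'b': [0/1 + 1/1*0/1, 0/1 + 1/1*3/4) = [0/1, 3/4) <- contains code 27/128
  'f': [0/1 + 1/1*3/4, 0/1 + 1/1*7/8) = [3/4, 7/8)
  'a': [0/1 + 1/1*7/8, 0/1 + 1/1*1/1) = [7/8, 1/1)
  emit 'b', narrow to [0/1, 3/4)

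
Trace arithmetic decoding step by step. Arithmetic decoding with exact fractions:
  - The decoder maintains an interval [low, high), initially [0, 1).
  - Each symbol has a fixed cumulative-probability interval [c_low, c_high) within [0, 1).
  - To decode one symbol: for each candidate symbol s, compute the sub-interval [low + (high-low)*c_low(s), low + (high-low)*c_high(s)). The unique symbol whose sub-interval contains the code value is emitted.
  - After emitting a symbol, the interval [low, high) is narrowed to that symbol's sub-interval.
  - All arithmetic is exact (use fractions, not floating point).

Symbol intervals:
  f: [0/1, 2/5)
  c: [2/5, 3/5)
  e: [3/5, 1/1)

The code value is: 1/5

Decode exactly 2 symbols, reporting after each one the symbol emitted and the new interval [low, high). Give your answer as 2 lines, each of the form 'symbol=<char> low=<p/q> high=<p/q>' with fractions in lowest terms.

Answer: symbol=f low=0/1 high=2/5
symbol=c low=4/25 high=6/25

Derivation:
Step 1: interval [0/1, 1/1), width = 1/1 - 0/1 = 1/1
  'f': [0/1 + 1/1*0/1, 0/1 + 1/1*2/5) = [0/1, 2/5) <- contains code 1/5
  'c': [0/1 + 1/1*2/5, 0/1 + 1/1*3/5) = [2/5, 3/5)
  'e': [0/1 + 1/1*3/5, 0/1 + 1/1*1/1) = [3/5, 1/1)
  emit 'f', narrow to [0/1, 2/5)
Step 2: interval [0/1, 2/5), width = 2/5 - 0/1 = 2/5
  'f': [0/1 + 2/5*0/1, 0/1 + 2/5*2/5) = [0/1, 4/25)
  'c': [0/1 + 2/5*2/5, 0/1 + 2/5*3/5) = [4/25, 6/25) <- contains code 1/5
  'e': [0/1 + 2/5*3/5, 0/1 + 2/5*1/1) = [6/25, 2/5)
  emit 'c', narrow to [4/25, 6/25)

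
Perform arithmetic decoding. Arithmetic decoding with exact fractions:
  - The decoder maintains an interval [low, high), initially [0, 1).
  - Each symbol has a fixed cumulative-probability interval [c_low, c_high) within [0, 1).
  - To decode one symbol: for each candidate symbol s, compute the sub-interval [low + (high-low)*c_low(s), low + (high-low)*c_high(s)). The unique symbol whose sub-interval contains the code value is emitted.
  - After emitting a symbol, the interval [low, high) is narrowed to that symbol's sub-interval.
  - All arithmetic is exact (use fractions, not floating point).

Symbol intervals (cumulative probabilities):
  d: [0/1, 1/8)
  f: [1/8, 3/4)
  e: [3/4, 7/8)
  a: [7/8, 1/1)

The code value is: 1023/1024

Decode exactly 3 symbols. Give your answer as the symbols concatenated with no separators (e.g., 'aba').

Answer: aaa

Derivation:
Step 1: interval [0/1, 1/1), width = 1/1 - 0/1 = 1/1
  'd': [0/1 + 1/1*0/1, 0/1 + 1/1*1/8) = [0/1, 1/8)
  'f': [0/1 + 1/1*1/8, 0/1 + 1/1*3/4) = [1/8, 3/4)
  'e': [0/1 + 1/1*3/4, 0/1 + 1/1*7/8) = [3/4, 7/8)
  'a': [0/1 + 1/1*7/8, 0/1 + 1/1*1/1) = [7/8, 1/1) <- contains code 1023/1024
  emit 'a', narrow to [7/8, 1/1)
Step 2: interval [7/8, 1/1), width = 1/1 - 7/8 = 1/8
  'd': [7/8 + 1/8*0/1, 7/8 + 1/8*1/8) = [7/8, 57/64)
  'f': [7/8 + 1/8*1/8, 7/8 + 1/8*3/4) = [57/64, 31/32)
  'e': [7/8 + 1/8*3/4, 7/8 + 1/8*7/8) = [31/32, 63/64)
  'a': [7/8 + 1/8*7/8, 7/8 + 1/8*1/1) = [63/64, 1/1) <- contains code 1023/1024
  emit 'a', narrow to [63/64, 1/1)
Step 3: interval [63/64, 1/1), width = 1/1 - 63/64 = 1/64
  'd': [63/64 + 1/64*0/1, 63/64 + 1/64*1/8) = [63/64, 505/512)
  'f': [63/64 + 1/64*1/8, 63/64 + 1/64*3/4) = [505/512, 255/256)
  'e': [63/64 + 1/64*3/4, 63/64 + 1/64*7/8) = [255/256, 511/512)
  'a': [63/64 + 1/64*7/8, 63/64 + 1/64*1/1) = [511/512, 1/1) <- contains code 1023/1024
  emit 'a', narrow to [511/512, 1/1)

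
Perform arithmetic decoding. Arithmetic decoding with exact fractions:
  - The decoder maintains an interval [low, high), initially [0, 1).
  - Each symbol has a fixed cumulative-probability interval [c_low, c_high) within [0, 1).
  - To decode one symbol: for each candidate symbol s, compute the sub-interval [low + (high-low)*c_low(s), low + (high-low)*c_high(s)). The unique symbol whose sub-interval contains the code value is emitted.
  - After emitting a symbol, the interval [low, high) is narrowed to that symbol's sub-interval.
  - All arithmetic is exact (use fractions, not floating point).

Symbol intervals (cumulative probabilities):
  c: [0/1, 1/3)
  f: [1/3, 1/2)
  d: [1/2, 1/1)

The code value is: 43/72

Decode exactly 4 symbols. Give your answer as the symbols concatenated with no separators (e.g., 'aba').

Answer: dcdc

Derivation:
Step 1: interval [0/1, 1/1), width = 1/1 - 0/1 = 1/1
  'c': [0/1 + 1/1*0/1, 0/1 + 1/1*1/3) = [0/1, 1/3)
  'f': [0/1 + 1/1*1/3, 0/1 + 1/1*1/2) = [1/3, 1/2)
  'd': [0/1 + 1/1*1/2, 0/1 + 1/1*1/1) = [1/2, 1/1) <- contains code 43/72
  emit 'd', narrow to [1/2, 1/1)
Step 2: interval [1/2, 1/1), width = 1/1 - 1/2 = 1/2
  'c': [1/2 + 1/2*0/1, 1/2 + 1/2*1/3) = [1/2, 2/3) <- contains code 43/72
  'f': [1/2 + 1/2*1/3, 1/2 + 1/2*1/2) = [2/3, 3/4)
  'd': [1/2 + 1/2*1/2, 1/2 + 1/2*1/1) = [3/4, 1/1)
  emit 'c', narrow to [1/2, 2/3)
Step 3: interval [1/2, 2/3), width = 2/3 - 1/2 = 1/6
  'c': [1/2 + 1/6*0/1, 1/2 + 1/6*1/3) = [1/2, 5/9)
  'f': [1/2 + 1/6*1/3, 1/2 + 1/6*1/2) = [5/9, 7/12)
  'd': [1/2 + 1/6*1/2, 1/2 + 1/6*1/1) = [7/12, 2/3) <- contains code 43/72
  emit 'd', narrow to [7/12, 2/3)
Step 4: interval [7/12, 2/3), width = 2/3 - 7/12 = 1/12
  'c': [7/12 + 1/12*0/1, 7/12 + 1/12*1/3) = [7/12, 11/18) <- contains code 43/72
  'f': [7/12 + 1/12*1/3, 7/12 + 1/12*1/2) = [11/18, 5/8)
  'd': [7/12 + 1/12*1/2, 7/12 + 1/12*1/1) = [5/8, 2/3)
  emit 'c', narrow to [7/12, 11/18)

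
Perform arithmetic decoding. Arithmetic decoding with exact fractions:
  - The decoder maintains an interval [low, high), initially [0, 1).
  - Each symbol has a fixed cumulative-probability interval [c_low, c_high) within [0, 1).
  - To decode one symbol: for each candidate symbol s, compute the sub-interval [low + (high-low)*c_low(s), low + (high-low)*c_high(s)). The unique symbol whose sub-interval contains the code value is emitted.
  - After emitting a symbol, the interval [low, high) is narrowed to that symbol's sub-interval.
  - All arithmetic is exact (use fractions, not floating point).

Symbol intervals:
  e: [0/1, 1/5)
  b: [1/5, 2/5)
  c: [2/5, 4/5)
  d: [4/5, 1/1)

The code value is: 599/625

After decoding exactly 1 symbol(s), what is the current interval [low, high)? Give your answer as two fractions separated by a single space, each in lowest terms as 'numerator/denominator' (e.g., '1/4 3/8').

Step 1: interval [0/1, 1/1), width = 1/1 - 0/1 = 1/1
  'e': [0/1 + 1/1*0/1, 0/1 + 1/1*1/5) = [0/1, 1/5)
  'b': [0/1 + 1/1*1/5, 0/1 + 1/1*2/5) = [1/5, 2/5)
  'c': [0/1 + 1/1*2/5, 0/1 + 1/1*4/5) = [2/5, 4/5)
  'd': [0/1 + 1/1*4/5, 0/1 + 1/1*1/1) = [4/5, 1/1) <- contains code 599/625
  emit 'd', narrow to [4/5, 1/1)

Answer: 4/5 1/1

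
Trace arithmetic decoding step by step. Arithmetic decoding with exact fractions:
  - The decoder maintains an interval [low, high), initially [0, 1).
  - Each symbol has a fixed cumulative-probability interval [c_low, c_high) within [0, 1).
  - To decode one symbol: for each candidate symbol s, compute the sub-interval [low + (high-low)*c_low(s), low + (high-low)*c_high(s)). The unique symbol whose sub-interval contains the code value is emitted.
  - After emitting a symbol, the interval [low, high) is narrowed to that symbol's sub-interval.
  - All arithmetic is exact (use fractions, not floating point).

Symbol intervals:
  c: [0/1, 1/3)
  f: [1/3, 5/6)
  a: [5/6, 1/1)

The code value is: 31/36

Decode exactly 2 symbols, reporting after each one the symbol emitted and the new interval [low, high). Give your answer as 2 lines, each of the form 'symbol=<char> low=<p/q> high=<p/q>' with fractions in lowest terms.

Step 1: interval [0/1, 1/1), width = 1/1 - 0/1 = 1/1
  'c': [0/1 + 1/1*0/1, 0/1 + 1/1*1/3) = [0/1, 1/3)
  'f': [0/1 + 1/1*1/3, 0/1 + 1/1*5/6) = [1/3, 5/6)
  'a': [0/1 + 1/1*5/6, 0/1 + 1/1*1/1) = [5/6, 1/1) <- contains code 31/36
  emit 'a', narrow to [5/6, 1/1)
Step 2: interval [5/6, 1/1), width = 1/1 - 5/6 = 1/6
  'c': [5/6 + 1/6*0/1, 5/6 + 1/6*1/3) = [5/6, 8/9) <- contains code 31/36
  'f': [5/6 + 1/6*1/3, 5/6 + 1/6*5/6) = [8/9, 35/36)
  'a': [5/6 + 1/6*5/6, 5/6 + 1/6*1/1) = [35/36, 1/1)
  emit 'c', narrow to [5/6, 8/9)

Answer: symbol=a low=5/6 high=1/1
symbol=c low=5/6 high=8/9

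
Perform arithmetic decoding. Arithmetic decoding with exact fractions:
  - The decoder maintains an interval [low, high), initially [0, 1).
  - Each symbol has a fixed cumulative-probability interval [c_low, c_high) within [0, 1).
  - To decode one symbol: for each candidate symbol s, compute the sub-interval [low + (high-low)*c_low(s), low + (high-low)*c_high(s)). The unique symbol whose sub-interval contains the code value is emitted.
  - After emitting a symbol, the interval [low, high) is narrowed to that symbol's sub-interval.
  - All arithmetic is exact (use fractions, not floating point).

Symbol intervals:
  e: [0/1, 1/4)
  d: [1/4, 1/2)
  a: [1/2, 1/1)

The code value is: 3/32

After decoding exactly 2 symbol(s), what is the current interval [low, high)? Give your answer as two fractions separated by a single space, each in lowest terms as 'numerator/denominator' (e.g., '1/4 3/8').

Answer: 1/16 1/8

Derivation:
Step 1: interval [0/1, 1/1), width = 1/1 - 0/1 = 1/1
  'e': [0/1 + 1/1*0/1, 0/1 + 1/1*1/4) = [0/1, 1/4) <- contains code 3/32
  'd': [0/1 + 1/1*1/4, 0/1 + 1/1*1/2) = [1/4, 1/2)
  'a': [0/1 + 1/1*1/2, 0/1 + 1/1*1/1) = [1/2, 1/1)
  emit 'e', narrow to [0/1, 1/4)
Step 2: interval [0/1, 1/4), width = 1/4 - 0/1 = 1/4
  'e': [0/1 + 1/4*0/1, 0/1 + 1/4*1/4) = [0/1, 1/16)
  'd': [0/1 + 1/4*1/4, 0/1 + 1/4*1/2) = [1/16, 1/8) <- contains code 3/32
  'a': [0/1 + 1/4*1/2, 0/1 + 1/4*1/1) = [1/8, 1/4)
  emit 'd', narrow to [1/16, 1/8)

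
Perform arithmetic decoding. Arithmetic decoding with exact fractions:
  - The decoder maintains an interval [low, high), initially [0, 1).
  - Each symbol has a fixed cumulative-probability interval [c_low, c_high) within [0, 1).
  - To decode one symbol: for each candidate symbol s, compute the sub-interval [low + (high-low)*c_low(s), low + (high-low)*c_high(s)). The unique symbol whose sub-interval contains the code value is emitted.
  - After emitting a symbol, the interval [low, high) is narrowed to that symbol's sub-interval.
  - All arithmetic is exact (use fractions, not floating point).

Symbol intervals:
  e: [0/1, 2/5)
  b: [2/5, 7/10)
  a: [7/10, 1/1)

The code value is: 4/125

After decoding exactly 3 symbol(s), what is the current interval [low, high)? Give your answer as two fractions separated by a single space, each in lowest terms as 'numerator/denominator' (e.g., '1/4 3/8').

Answer: 0/1 8/125

Derivation:
Step 1: interval [0/1, 1/1), width = 1/1 - 0/1 = 1/1
  'e': [0/1 + 1/1*0/1, 0/1 + 1/1*2/5) = [0/1, 2/5) <- contains code 4/125
  'b': [0/1 + 1/1*2/5, 0/1 + 1/1*7/10) = [2/5, 7/10)
  'a': [0/1 + 1/1*7/10, 0/1 + 1/1*1/1) = [7/10, 1/1)
  emit 'e', narrow to [0/1, 2/5)
Step 2: interval [0/1, 2/5), width = 2/5 - 0/1 = 2/5
  'e': [0/1 + 2/5*0/1, 0/1 + 2/5*2/5) = [0/1, 4/25) <- contains code 4/125
  'b': [0/1 + 2/5*2/5, 0/1 + 2/5*7/10) = [4/25, 7/25)
  'a': [0/1 + 2/5*7/10, 0/1 + 2/5*1/1) = [7/25, 2/5)
  emit 'e', narrow to [0/1, 4/25)
Step 3: interval [0/1, 4/25), width = 4/25 - 0/1 = 4/25
  'e': [0/1 + 4/25*0/1, 0/1 + 4/25*2/5) = [0/1, 8/125) <- contains code 4/125
  'b': [0/1 + 4/25*2/5, 0/1 + 4/25*7/10) = [8/125, 14/125)
  'a': [0/1 + 4/25*7/10, 0/1 + 4/25*1/1) = [14/125, 4/25)
  emit 'e', narrow to [0/1, 8/125)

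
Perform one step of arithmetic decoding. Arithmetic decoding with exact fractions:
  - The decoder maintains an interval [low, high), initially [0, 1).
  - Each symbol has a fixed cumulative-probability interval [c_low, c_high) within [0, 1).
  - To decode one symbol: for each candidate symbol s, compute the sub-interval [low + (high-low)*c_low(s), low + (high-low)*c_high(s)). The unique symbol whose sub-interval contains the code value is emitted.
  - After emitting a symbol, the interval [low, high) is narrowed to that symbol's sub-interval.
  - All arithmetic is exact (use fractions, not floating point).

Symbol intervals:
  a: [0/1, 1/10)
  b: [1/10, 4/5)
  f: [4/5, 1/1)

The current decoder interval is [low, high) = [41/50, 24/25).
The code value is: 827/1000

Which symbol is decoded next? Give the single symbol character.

Answer: a

Derivation:
Interval width = high − low = 24/25 − 41/50 = 7/50
Scaled code = (code − low) / width = (827/1000 − 41/50) / 7/50 = 1/20
  a: [0/1, 1/10) ← scaled code falls here ✓
  b: [1/10, 4/5) 
  f: [4/5, 1/1) 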